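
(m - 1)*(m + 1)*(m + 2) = m^3 + 2*m^2 - m - 2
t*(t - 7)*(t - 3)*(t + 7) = t^4 - 3*t^3 - 49*t^2 + 147*t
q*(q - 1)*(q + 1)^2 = q^4 + q^3 - q^2 - q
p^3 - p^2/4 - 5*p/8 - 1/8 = (p - 1)*(p + 1/4)*(p + 1/2)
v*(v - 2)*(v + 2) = v^3 - 4*v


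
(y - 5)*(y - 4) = y^2 - 9*y + 20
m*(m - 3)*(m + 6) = m^3 + 3*m^2 - 18*m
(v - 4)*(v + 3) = v^2 - v - 12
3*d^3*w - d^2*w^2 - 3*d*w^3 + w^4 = w*(-3*d + w)*(-d + w)*(d + w)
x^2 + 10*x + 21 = (x + 3)*(x + 7)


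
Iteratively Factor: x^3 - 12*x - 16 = (x + 2)*(x^2 - 2*x - 8) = (x - 4)*(x + 2)*(x + 2)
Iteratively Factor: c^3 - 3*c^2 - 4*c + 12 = (c - 3)*(c^2 - 4) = (c - 3)*(c - 2)*(c + 2)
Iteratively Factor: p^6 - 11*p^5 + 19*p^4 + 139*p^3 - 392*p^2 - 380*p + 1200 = (p + 3)*(p^5 - 14*p^4 + 61*p^3 - 44*p^2 - 260*p + 400) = (p - 5)*(p + 3)*(p^4 - 9*p^3 + 16*p^2 + 36*p - 80) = (p - 5)*(p + 2)*(p + 3)*(p^3 - 11*p^2 + 38*p - 40) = (p - 5)*(p - 4)*(p + 2)*(p + 3)*(p^2 - 7*p + 10) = (p - 5)*(p - 4)*(p - 2)*(p + 2)*(p + 3)*(p - 5)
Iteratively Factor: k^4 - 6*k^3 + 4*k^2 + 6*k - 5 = (k - 1)*(k^3 - 5*k^2 - k + 5) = (k - 1)*(k + 1)*(k^2 - 6*k + 5) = (k - 1)^2*(k + 1)*(k - 5)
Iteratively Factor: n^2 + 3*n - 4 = (n - 1)*(n + 4)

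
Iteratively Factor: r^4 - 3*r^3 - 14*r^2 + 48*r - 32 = (r - 2)*(r^3 - r^2 - 16*r + 16) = (r - 2)*(r - 1)*(r^2 - 16) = (r - 4)*(r - 2)*(r - 1)*(r + 4)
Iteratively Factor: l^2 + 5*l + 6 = (l + 3)*(l + 2)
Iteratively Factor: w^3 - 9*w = (w)*(w^2 - 9) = w*(w - 3)*(w + 3)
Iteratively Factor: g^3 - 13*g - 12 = (g + 1)*(g^2 - g - 12) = (g - 4)*(g + 1)*(g + 3)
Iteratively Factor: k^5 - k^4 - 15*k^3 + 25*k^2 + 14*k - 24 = (k + 4)*(k^4 - 5*k^3 + 5*k^2 + 5*k - 6) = (k - 1)*(k + 4)*(k^3 - 4*k^2 + k + 6) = (k - 2)*(k - 1)*(k + 4)*(k^2 - 2*k - 3) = (k - 2)*(k - 1)*(k + 1)*(k + 4)*(k - 3)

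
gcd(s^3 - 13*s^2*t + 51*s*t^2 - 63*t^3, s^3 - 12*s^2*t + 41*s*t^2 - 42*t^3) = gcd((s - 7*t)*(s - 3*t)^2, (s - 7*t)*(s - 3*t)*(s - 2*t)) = s^2 - 10*s*t + 21*t^2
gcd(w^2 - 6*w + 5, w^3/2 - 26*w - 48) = 1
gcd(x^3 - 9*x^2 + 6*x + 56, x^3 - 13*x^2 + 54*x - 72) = x - 4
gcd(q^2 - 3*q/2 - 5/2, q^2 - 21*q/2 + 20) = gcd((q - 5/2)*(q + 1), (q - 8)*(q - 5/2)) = q - 5/2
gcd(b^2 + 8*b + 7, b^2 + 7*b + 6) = b + 1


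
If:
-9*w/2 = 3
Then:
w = -2/3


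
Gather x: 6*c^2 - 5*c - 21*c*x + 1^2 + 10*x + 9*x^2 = 6*c^2 - 5*c + 9*x^2 + x*(10 - 21*c) + 1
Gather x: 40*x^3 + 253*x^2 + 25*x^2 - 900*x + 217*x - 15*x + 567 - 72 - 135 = 40*x^3 + 278*x^2 - 698*x + 360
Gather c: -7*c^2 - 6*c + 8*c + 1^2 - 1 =-7*c^2 + 2*c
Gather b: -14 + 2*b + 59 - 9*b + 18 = 63 - 7*b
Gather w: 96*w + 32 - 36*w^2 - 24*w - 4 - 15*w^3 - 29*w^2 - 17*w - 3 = -15*w^3 - 65*w^2 + 55*w + 25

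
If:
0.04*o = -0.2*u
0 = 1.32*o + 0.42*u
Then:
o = 0.00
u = 0.00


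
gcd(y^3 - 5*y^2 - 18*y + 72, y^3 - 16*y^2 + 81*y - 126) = y^2 - 9*y + 18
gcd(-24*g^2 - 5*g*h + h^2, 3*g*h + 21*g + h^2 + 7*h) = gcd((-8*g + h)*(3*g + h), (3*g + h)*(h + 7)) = 3*g + h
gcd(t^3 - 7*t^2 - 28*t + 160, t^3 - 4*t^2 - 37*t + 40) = t^2 - 3*t - 40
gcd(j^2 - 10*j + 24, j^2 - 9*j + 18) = j - 6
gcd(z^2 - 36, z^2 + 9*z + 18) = z + 6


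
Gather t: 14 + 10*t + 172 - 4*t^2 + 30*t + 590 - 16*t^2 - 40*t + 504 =1280 - 20*t^2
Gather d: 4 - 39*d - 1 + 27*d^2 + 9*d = 27*d^2 - 30*d + 3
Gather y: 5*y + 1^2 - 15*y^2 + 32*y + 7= -15*y^2 + 37*y + 8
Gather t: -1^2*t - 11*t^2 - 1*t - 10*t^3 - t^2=-10*t^3 - 12*t^2 - 2*t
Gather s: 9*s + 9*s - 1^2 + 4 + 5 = 18*s + 8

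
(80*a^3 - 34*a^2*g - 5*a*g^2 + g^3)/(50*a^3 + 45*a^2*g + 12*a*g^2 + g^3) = (16*a^2 - 10*a*g + g^2)/(10*a^2 + 7*a*g + g^2)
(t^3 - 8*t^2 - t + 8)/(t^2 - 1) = t - 8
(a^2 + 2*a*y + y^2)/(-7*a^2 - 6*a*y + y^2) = (a + y)/(-7*a + y)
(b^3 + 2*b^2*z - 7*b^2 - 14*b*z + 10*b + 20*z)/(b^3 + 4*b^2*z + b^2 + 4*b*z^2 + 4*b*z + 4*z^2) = (b^2 - 7*b + 10)/(b^2 + 2*b*z + b + 2*z)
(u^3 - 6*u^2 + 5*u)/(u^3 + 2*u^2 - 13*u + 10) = u*(u - 5)/(u^2 + 3*u - 10)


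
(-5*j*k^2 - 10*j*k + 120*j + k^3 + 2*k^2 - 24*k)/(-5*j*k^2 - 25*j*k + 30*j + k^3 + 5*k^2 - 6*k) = (k - 4)/(k - 1)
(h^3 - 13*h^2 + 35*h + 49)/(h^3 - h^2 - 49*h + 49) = (h^2 - 6*h - 7)/(h^2 + 6*h - 7)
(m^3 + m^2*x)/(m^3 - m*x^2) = m/(m - x)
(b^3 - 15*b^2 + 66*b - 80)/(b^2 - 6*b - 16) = (b^2 - 7*b + 10)/(b + 2)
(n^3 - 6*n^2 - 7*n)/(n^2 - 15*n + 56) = n*(n + 1)/(n - 8)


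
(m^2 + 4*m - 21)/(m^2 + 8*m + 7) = (m - 3)/(m + 1)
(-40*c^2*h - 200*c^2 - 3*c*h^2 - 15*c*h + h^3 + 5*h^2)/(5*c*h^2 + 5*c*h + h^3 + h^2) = (-8*c*h - 40*c + h^2 + 5*h)/(h*(h + 1))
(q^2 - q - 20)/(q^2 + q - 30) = (q + 4)/(q + 6)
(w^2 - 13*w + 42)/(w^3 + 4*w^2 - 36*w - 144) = (w - 7)/(w^2 + 10*w + 24)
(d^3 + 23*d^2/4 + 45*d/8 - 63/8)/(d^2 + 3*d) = d + 11/4 - 21/(8*d)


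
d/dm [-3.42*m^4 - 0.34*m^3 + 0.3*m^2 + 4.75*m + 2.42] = -13.68*m^3 - 1.02*m^2 + 0.6*m + 4.75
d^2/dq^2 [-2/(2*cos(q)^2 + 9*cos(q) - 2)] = 2*(16*sin(q)^4 - 105*sin(q)^2 - 99*cos(q)/2 + 27*cos(3*q)/2 - 81)/(-2*sin(q)^2 + 9*cos(q))^3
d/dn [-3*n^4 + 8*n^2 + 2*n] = -12*n^3 + 16*n + 2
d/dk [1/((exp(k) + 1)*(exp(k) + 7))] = 2*(-exp(k) - 4)*exp(k)/(exp(4*k) + 16*exp(3*k) + 78*exp(2*k) + 112*exp(k) + 49)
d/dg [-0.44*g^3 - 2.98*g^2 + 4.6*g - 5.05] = -1.32*g^2 - 5.96*g + 4.6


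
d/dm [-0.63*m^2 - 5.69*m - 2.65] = -1.26*m - 5.69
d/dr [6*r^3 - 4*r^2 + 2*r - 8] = 18*r^2 - 8*r + 2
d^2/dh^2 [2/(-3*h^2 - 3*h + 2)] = 12*(3*h^2 + 3*h - 3*(2*h + 1)^2 - 2)/(3*h^2 + 3*h - 2)^3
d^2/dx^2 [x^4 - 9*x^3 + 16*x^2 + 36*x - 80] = 12*x^2 - 54*x + 32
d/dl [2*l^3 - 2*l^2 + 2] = 2*l*(3*l - 2)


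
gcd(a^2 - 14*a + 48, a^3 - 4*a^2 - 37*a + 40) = a - 8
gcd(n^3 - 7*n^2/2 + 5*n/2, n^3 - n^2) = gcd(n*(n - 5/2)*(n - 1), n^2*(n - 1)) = n^2 - n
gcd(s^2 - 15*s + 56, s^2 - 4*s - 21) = s - 7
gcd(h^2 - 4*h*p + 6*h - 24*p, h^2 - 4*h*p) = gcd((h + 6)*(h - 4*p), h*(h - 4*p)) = -h + 4*p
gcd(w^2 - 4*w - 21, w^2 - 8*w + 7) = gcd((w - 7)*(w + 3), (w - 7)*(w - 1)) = w - 7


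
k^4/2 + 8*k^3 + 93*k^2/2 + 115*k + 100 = (k/2 + 1)*(k + 4)*(k + 5)^2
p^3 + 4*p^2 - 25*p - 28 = (p - 4)*(p + 1)*(p + 7)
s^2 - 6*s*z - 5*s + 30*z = (s - 5)*(s - 6*z)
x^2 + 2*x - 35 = (x - 5)*(x + 7)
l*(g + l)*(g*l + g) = g^2*l^2 + g^2*l + g*l^3 + g*l^2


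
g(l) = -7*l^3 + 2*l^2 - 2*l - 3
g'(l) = -21*l^2 + 4*l - 2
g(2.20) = -72.26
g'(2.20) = -94.84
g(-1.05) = 9.41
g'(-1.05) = -29.35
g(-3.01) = 212.04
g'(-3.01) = -204.30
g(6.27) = -1662.36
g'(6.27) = -802.49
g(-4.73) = 791.97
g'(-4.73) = -490.75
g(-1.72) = 41.98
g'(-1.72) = -71.01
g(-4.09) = 517.56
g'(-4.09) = -369.65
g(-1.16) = 12.94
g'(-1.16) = -34.90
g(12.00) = -11835.00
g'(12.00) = -2978.00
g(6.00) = -1455.00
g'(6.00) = -734.00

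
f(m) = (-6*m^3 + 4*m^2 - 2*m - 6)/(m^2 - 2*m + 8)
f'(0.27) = -0.32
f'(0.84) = -1.19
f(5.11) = -29.82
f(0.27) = -0.85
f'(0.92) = -1.44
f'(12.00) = -6.33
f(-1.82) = 3.15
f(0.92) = -1.30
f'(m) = (2 - 2*m)*(-6*m^3 + 4*m^2 - 2*m - 6)/(m^2 - 2*m + 8)^2 + (-18*m^2 + 8*m - 2)/(m^2 - 2*m + 8) = 2*(-3*m^4 + 12*m^3 - 75*m^2 + 38*m - 14)/(m^4 - 4*m^3 + 20*m^2 - 32*m + 64)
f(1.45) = -2.61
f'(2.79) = -7.93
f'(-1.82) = -3.91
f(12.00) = -76.73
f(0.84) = -1.20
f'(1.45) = -3.60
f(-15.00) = 80.51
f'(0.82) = -1.13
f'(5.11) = -7.79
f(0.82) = -1.17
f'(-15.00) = -6.07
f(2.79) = -10.85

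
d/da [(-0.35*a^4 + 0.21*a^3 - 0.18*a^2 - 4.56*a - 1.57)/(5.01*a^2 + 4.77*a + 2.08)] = (-3.507*a^5 - 3.9564*a^4 - 0.9086*a^3 + 23.2974*a^2 + 14.9826*a - 1.9959)/(25.1001*a^4 + 47.7954*a^3 + 43.5945*a^2 + 19.8432*a + 4.3264)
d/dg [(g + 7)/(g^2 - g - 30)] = (g^2 - g - (g + 7)*(2*g - 1) - 30)/(-g^2 + g + 30)^2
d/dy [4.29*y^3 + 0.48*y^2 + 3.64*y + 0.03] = 12.87*y^2 + 0.96*y + 3.64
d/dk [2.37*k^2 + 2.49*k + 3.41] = 4.74*k + 2.49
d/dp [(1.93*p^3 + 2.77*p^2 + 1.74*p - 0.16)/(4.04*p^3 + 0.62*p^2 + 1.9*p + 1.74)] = (-9.9942*p^4 - 6.7252*p^3 + 16.198*p^2 + 9.838*p + 3.3316)/(16.3216*p^6 + 5.0096*p^5 + 15.7364*p^4 + 16.4152*p^3 + 5.7676*p^2 + 6.612*p + 3.0276)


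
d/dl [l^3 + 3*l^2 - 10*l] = 3*l^2 + 6*l - 10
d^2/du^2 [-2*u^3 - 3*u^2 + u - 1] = -12*u - 6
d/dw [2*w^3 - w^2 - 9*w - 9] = 6*w^2 - 2*w - 9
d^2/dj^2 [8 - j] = 0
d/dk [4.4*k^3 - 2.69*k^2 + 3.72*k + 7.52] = 13.2*k^2 - 5.38*k + 3.72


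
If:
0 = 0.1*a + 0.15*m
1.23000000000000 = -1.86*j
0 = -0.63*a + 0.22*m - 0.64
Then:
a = -0.82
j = -0.66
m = 0.55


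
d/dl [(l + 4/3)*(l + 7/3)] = 2*l + 11/3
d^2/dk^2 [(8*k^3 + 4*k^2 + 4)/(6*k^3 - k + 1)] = 16*(18*k^6 + 18*k^5 + 81*k^4 - 20*k^3 - 12*k^2 - 6*k + 1)/(216*k^9 - 108*k^7 + 108*k^6 + 18*k^5 - 36*k^4 + 17*k^3 + 3*k^2 - 3*k + 1)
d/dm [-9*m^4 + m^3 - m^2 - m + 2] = -36*m^3 + 3*m^2 - 2*m - 1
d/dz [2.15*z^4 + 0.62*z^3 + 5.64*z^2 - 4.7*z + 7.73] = 8.6*z^3 + 1.86*z^2 + 11.28*z - 4.7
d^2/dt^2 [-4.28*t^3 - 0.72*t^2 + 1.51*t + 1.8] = -25.68*t - 1.44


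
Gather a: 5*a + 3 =5*a + 3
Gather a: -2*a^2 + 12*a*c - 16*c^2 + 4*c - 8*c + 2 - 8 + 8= -2*a^2 + 12*a*c - 16*c^2 - 4*c + 2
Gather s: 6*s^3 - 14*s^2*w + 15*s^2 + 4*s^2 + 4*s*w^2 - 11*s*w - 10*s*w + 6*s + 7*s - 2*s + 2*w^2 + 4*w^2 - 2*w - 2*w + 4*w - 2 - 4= 6*s^3 + s^2*(19 - 14*w) + s*(4*w^2 - 21*w + 11) + 6*w^2 - 6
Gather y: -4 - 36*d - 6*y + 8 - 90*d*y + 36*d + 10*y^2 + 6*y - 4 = -90*d*y + 10*y^2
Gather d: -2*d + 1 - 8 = -2*d - 7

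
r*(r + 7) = r^2 + 7*r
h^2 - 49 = (h - 7)*(h + 7)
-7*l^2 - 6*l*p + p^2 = (-7*l + p)*(l + p)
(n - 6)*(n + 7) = n^2 + n - 42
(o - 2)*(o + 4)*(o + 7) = o^3 + 9*o^2 + 6*o - 56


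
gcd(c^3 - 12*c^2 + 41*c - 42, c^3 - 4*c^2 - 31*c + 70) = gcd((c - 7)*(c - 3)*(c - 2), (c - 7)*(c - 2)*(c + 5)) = c^2 - 9*c + 14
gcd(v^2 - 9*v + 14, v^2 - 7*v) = v - 7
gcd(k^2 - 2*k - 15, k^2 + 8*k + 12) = 1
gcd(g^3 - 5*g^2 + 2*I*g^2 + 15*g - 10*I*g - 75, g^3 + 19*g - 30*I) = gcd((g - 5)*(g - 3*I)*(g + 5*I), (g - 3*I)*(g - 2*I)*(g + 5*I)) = g^2 + 2*I*g + 15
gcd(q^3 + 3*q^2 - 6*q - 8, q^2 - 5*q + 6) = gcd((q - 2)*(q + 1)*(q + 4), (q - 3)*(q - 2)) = q - 2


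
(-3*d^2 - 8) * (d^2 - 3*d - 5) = -3*d^4 + 9*d^3 + 7*d^2 + 24*d + 40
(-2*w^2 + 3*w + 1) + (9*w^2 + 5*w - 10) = 7*w^2 + 8*w - 9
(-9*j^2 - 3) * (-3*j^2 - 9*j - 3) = 27*j^4 + 81*j^3 + 36*j^2 + 27*j + 9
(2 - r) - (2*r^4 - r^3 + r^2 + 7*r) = -2*r^4 + r^3 - r^2 - 8*r + 2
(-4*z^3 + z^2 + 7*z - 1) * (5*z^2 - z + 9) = -20*z^5 + 9*z^4 - 2*z^3 - 3*z^2 + 64*z - 9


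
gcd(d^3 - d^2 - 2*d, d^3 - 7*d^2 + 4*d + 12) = d^2 - d - 2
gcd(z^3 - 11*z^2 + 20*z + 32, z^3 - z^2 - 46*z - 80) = z - 8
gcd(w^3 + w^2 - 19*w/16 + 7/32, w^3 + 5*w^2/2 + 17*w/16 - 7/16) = w^2 + 3*w/2 - 7/16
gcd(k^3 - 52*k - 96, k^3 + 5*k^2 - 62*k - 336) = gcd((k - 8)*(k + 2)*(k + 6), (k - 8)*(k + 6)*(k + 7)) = k^2 - 2*k - 48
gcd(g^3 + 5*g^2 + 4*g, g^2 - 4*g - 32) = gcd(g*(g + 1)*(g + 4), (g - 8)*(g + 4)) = g + 4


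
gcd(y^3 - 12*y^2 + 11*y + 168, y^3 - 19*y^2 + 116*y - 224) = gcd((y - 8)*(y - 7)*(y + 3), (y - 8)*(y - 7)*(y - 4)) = y^2 - 15*y + 56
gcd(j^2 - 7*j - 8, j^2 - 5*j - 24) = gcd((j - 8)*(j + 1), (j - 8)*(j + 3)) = j - 8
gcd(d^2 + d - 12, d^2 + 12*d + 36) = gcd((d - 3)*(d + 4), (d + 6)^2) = 1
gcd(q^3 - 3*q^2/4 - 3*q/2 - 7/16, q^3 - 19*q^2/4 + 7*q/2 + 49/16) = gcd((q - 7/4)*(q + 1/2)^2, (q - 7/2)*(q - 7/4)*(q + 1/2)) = q^2 - 5*q/4 - 7/8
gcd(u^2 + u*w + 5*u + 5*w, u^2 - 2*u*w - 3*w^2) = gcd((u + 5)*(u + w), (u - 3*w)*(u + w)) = u + w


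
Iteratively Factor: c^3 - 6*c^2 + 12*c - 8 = (c - 2)*(c^2 - 4*c + 4) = (c - 2)^2*(c - 2)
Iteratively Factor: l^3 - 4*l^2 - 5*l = (l - 5)*(l^2 + l) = (l - 5)*(l + 1)*(l)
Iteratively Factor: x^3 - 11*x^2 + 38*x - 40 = (x - 4)*(x^2 - 7*x + 10) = (x - 5)*(x - 4)*(x - 2)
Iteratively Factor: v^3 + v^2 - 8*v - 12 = (v - 3)*(v^2 + 4*v + 4) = (v - 3)*(v + 2)*(v + 2)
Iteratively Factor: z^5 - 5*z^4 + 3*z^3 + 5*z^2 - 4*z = (z)*(z^4 - 5*z^3 + 3*z^2 + 5*z - 4) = z*(z + 1)*(z^3 - 6*z^2 + 9*z - 4) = z*(z - 1)*(z + 1)*(z^2 - 5*z + 4) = z*(z - 1)^2*(z + 1)*(z - 4)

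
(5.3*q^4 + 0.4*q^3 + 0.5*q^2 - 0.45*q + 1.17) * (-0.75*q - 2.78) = -3.975*q^5 - 15.034*q^4 - 1.487*q^3 - 1.0525*q^2 + 0.3735*q - 3.2526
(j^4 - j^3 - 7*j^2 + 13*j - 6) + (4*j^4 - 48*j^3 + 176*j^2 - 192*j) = 5*j^4 - 49*j^3 + 169*j^2 - 179*j - 6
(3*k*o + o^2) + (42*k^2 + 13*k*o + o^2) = 42*k^2 + 16*k*o + 2*o^2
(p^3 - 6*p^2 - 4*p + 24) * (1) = p^3 - 6*p^2 - 4*p + 24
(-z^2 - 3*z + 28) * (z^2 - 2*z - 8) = -z^4 - z^3 + 42*z^2 - 32*z - 224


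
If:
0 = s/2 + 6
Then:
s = -12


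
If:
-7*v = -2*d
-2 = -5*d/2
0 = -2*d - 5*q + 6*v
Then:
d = 4/5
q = -8/175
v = 8/35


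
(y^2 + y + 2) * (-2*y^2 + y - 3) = -2*y^4 - y^3 - 6*y^2 - y - 6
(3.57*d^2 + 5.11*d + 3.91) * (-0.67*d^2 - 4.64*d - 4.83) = -2.3919*d^4 - 19.9885*d^3 - 43.5732*d^2 - 42.8237*d - 18.8853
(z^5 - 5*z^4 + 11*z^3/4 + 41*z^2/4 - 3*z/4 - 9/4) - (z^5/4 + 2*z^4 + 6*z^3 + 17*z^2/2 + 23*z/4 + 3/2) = 3*z^5/4 - 7*z^4 - 13*z^3/4 + 7*z^2/4 - 13*z/2 - 15/4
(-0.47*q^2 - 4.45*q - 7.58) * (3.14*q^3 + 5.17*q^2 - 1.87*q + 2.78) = -1.4758*q^5 - 16.4029*q^4 - 45.9288*q^3 - 32.1737*q^2 + 1.8036*q - 21.0724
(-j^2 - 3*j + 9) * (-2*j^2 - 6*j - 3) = 2*j^4 + 12*j^3 + 3*j^2 - 45*j - 27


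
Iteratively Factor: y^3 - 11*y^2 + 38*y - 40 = (y - 5)*(y^2 - 6*y + 8) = (y - 5)*(y - 4)*(y - 2)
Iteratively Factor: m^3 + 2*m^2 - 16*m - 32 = (m + 4)*(m^2 - 2*m - 8) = (m + 2)*(m + 4)*(m - 4)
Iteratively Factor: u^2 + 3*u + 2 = (u + 1)*(u + 2)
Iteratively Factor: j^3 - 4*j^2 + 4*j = (j - 2)*(j^2 - 2*j) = j*(j - 2)*(j - 2)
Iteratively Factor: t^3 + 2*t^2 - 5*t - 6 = (t - 2)*(t^2 + 4*t + 3) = (t - 2)*(t + 3)*(t + 1)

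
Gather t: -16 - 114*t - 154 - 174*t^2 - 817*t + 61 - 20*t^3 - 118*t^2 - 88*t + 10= -20*t^3 - 292*t^2 - 1019*t - 99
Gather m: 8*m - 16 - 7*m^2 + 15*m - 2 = -7*m^2 + 23*m - 18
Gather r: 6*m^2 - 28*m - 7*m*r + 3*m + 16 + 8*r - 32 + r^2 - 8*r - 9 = 6*m^2 - 7*m*r - 25*m + r^2 - 25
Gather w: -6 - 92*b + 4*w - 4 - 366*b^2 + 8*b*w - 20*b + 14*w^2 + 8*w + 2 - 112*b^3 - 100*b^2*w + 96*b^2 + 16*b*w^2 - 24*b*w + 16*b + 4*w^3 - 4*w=-112*b^3 - 270*b^2 - 96*b + 4*w^3 + w^2*(16*b + 14) + w*(-100*b^2 - 16*b + 8) - 8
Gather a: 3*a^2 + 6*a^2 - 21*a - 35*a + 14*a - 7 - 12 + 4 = 9*a^2 - 42*a - 15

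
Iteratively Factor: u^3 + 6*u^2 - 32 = (u + 4)*(u^2 + 2*u - 8) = (u - 2)*(u + 4)*(u + 4)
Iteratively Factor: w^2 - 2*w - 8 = (w - 4)*(w + 2)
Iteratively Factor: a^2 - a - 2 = (a + 1)*(a - 2)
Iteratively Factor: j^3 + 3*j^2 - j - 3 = (j + 3)*(j^2 - 1) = (j + 1)*(j + 3)*(j - 1)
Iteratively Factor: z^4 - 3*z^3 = (z)*(z^3 - 3*z^2) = z^2*(z^2 - 3*z) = z^3*(z - 3)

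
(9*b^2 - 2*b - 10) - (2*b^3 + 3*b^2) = -2*b^3 + 6*b^2 - 2*b - 10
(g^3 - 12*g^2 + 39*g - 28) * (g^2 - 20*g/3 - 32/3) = g^5 - 56*g^4/3 + 325*g^3/3 - 160*g^2 - 688*g/3 + 896/3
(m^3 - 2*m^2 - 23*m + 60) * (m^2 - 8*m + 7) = m^5 - 10*m^4 + 230*m^2 - 641*m + 420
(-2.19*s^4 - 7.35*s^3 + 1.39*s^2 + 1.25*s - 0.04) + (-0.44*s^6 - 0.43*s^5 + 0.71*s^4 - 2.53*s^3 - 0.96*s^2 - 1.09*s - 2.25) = -0.44*s^6 - 0.43*s^5 - 1.48*s^4 - 9.88*s^3 + 0.43*s^2 + 0.16*s - 2.29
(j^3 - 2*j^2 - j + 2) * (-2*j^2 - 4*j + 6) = -2*j^5 + 16*j^3 - 12*j^2 - 14*j + 12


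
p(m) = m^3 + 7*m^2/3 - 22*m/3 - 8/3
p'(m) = 3*m^2 + 14*m/3 - 22/3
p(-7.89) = -290.72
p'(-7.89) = 142.60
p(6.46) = 316.92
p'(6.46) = 148.01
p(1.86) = -1.80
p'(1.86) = 11.73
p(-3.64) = 6.71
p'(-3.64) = 15.43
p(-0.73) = 3.54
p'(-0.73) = -9.14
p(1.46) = -5.29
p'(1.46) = 5.87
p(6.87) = 381.32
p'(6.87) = 166.32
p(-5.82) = -78.09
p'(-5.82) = 67.12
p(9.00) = 849.33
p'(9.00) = 277.67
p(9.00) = 849.33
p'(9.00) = 277.67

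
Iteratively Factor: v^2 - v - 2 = (v + 1)*(v - 2)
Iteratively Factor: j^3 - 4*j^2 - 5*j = (j)*(j^2 - 4*j - 5) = j*(j - 5)*(j + 1)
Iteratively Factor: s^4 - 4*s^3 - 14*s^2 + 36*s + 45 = (s - 5)*(s^3 + s^2 - 9*s - 9) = (s - 5)*(s + 1)*(s^2 - 9) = (s - 5)*(s - 3)*(s + 1)*(s + 3)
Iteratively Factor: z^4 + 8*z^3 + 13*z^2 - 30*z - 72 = (z + 4)*(z^3 + 4*z^2 - 3*z - 18) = (z - 2)*(z + 4)*(z^2 + 6*z + 9) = (z - 2)*(z + 3)*(z + 4)*(z + 3)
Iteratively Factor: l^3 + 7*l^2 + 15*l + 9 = (l + 3)*(l^2 + 4*l + 3) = (l + 1)*(l + 3)*(l + 3)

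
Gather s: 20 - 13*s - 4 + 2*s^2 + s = 2*s^2 - 12*s + 16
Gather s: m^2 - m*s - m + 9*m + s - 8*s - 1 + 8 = m^2 + 8*m + s*(-m - 7) + 7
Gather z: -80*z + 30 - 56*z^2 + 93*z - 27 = -56*z^2 + 13*z + 3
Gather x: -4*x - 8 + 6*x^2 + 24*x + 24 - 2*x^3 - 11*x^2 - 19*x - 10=-2*x^3 - 5*x^2 + x + 6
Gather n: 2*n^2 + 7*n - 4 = 2*n^2 + 7*n - 4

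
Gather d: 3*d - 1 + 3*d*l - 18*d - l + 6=d*(3*l - 15) - l + 5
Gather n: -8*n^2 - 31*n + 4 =-8*n^2 - 31*n + 4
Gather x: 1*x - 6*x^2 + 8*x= -6*x^2 + 9*x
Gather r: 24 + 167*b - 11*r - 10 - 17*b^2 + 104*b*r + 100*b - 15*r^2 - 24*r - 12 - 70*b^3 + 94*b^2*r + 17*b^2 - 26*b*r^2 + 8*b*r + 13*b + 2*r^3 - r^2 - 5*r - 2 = -70*b^3 + 280*b + 2*r^3 + r^2*(-26*b - 16) + r*(94*b^2 + 112*b - 40)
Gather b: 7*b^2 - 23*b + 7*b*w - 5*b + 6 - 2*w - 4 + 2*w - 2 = 7*b^2 + b*(7*w - 28)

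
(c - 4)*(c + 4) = c^2 - 16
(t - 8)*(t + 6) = t^2 - 2*t - 48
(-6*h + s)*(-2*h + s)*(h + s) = 12*h^3 + 4*h^2*s - 7*h*s^2 + s^3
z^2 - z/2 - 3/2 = (z - 3/2)*(z + 1)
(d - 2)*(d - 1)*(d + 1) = d^3 - 2*d^2 - d + 2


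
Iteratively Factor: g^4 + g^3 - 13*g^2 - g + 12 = (g + 1)*(g^3 - 13*g + 12) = (g + 1)*(g + 4)*(g^2 - 4*g + 3) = (g - 1)*(g + 1)*(g + 4)*(g - 3)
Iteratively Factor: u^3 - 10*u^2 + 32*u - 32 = (u - 4)*(u^2 - 6*u + 8) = (u - 4)*(u - 2)*(u - 4)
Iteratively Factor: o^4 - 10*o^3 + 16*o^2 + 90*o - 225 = (o - 5)*(o^3 - 5*o^2 - 9*o + 45) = (o - 5)*(o + 3)*(o^2 - 8*o + 15) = (o - 5)*(o - 3)*(o + 3)*(o - 5)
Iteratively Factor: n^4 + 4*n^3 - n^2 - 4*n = (n)*(n^3 + 4*n^2 - n - 4) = n*(n + 4)*(n^2 - 1) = n*(n - 1)*(n + 4)*(n + 1)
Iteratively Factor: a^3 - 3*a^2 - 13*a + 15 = (a + 3)*(a^2 - 6*a + 5) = (a - 1)*(a + 3)*(a - 5)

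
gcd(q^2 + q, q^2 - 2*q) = q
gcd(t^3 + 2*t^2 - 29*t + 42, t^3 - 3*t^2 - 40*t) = 1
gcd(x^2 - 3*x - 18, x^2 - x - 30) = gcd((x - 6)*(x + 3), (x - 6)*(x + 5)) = x - 6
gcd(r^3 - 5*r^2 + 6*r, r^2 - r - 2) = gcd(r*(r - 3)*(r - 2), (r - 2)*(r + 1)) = r - 2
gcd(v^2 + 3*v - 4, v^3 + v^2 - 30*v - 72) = v + 4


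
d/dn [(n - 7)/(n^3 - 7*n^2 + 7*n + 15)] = (n^3 - 7*n^2 + 7*n - (n - 7)*(3*n^2 - 14*n + 7) + 15)/(n^3 - 7*n^2 + 7*n + 15)^2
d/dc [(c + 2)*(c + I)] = 2*c + 2 + I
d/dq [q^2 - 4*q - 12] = 2*q - 4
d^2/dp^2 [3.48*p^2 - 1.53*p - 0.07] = 6.96000000000000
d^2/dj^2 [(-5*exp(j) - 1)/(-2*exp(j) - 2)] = 2*(1 - exp(j))*exp(j)/(exp(3*j) + 3*exp(2*j) + 3*exp(j) + 1)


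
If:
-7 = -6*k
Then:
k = 7/6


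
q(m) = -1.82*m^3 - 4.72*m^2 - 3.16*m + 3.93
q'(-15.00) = -1090.06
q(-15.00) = 5131.83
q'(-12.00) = -676.12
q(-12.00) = 2507.13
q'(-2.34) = -10.97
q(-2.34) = 8.80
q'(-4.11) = -56.59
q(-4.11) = 63.54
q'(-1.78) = -3.66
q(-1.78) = 4.86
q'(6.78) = -318.15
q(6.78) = -801.70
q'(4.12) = -134.73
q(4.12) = -216.49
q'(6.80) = -319.82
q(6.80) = -808.08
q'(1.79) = -37.55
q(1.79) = -27.29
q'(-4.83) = -84.94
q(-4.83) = 114.16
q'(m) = -5.46*m^2 - 9.44*m - 3.16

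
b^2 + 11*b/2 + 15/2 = (b + 5/2)*(b + 3)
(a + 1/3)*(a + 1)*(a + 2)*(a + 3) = a^4 + 19*a^3/3 + 13*a^2 + 29*a/3 + 2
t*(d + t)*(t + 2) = d*t^2 + 2*d*t + t^3 + 2*t^2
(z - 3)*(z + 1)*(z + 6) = z^3 + 4*z^2 - 15*z - 18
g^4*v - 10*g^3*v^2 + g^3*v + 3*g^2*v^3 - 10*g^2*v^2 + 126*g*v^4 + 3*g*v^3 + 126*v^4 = (g - 7*v)*(g - 6*v)*(g + 3*v)*(g*v + v)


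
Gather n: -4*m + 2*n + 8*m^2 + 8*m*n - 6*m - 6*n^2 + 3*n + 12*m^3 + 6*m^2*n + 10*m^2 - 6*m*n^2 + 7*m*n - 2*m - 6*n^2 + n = 12*m^3 + 18*m^2 - 12*m + n^2*(-6*m - 12) + n*(6*m^2 + 15*m + 6)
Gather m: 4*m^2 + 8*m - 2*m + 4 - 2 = 4*m^2 + 6*m + 2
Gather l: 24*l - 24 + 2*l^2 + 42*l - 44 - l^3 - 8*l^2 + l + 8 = -l^3 - 6*l^2 + 67*l - 60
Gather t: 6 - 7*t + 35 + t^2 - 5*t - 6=t^2 - 12*t + 35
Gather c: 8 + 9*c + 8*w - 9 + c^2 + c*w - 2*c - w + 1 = c^2 + c*(w + 7) + 7*w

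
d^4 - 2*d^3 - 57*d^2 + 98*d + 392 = (d - 7)*(d - 4)*(d + 2)*(d + 7)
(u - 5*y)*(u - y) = u^2 - 6*u*y + 5*y^2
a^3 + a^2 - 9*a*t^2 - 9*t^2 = (a + 1)*(a - 3*t)*(a + 3*t)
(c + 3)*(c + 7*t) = c^2 + 7*c*t + 3*c + 21*t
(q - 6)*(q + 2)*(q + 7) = q^3 + 3*q^2 - 40*q - 84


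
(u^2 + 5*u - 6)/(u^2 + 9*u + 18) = (u - 1)/(u + 3)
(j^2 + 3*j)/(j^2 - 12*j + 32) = j*(j + 3)/(j^2 - 12*j + 32)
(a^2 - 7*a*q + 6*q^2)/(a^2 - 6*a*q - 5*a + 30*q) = (a - q)/(a - 5)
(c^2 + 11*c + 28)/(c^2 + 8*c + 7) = (c + 4)/(c + 1)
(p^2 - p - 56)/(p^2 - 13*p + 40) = (p + 7)/(p - 5)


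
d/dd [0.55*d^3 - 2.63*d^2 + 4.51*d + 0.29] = 1.65*d^2 - 5.26*d + 4.51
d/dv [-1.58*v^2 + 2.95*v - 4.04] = 2.95 - 3.16*v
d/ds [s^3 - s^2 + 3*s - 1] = 3*s^2 - 2*s + 3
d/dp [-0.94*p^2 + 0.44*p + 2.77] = 0.44 - 1.88*p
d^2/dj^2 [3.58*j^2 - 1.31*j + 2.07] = 7.16000000000000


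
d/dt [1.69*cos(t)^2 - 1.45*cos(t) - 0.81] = (1.45 - 3.38*cos(t))*sin(t)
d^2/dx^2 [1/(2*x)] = x^(-3)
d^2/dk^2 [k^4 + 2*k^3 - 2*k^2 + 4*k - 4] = 12*k^2 + 12*k - 4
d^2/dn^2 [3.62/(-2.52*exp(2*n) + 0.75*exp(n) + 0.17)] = (3.62*(5.04*exp(n) - 0.75)*(10.08*exp(n) - 1.5)*exp(n) + (36.4896*exp(n) - 2.715)*(-2.52*exp(2*n) + 0.75*exp(n) + 0.17))*exp(n)/(-2.52*exp(2*n) + 0.75*exp(n) + 0.17)^3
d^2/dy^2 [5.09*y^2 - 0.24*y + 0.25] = 10.1800000000000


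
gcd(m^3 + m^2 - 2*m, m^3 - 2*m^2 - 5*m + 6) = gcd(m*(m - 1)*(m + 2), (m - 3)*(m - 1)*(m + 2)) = m^2 + m - 2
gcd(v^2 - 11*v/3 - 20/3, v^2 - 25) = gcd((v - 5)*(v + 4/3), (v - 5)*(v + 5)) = v - 5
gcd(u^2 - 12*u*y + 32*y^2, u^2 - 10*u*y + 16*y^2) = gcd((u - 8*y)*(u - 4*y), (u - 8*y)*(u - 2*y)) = -u + 8*y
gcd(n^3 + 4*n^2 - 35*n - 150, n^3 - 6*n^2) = n - 6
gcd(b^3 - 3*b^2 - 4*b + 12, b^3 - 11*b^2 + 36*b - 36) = b^2 - 5*b + 6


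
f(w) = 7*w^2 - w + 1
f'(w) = 14*w - 1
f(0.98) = 6.74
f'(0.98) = 12.72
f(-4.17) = 126.89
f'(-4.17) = -59.38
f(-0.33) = 2.09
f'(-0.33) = -5.62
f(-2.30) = 40.33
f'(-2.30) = -33.20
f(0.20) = 1.08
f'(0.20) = 1.80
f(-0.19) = 1.44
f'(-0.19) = -3.66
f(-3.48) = 89.25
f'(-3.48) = -49.72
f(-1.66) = 21.95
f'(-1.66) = -24.24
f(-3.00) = 67.00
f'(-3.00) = -43.00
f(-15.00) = 1591.00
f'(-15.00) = -211.00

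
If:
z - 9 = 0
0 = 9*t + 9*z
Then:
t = -9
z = 9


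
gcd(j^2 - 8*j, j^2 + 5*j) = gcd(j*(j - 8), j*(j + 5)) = j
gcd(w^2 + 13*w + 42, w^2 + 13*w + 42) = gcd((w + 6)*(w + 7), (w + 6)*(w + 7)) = w^2 + 13*w + 42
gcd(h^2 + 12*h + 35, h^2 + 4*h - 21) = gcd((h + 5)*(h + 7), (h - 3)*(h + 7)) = h + 7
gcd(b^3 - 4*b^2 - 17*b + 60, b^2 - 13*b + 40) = b - 5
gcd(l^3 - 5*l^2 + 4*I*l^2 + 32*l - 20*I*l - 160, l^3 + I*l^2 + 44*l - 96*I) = l^2 + 4*I*l + 32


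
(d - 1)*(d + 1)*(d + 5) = d^3 + 5*d^2 - d - 5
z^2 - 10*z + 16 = (z - 8)*(z - 2)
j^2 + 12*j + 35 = (j + 5)*(j + 7)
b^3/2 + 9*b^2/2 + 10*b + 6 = (b/2 + 1/2)*(b + 2)*(b + 6)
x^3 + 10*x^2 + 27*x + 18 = (x + 1)*(x + 3)*(x + 6)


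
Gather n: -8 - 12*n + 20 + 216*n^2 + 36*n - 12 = 216*n^2 + 24*n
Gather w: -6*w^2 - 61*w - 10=-6*w^2 - 61*w - 10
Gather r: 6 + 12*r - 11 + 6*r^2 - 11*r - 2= 6*r^2 + r - 7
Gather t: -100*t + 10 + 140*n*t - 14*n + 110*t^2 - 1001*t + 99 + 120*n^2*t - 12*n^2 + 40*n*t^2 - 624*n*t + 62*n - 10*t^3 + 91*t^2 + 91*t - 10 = -12*n^2 + 48*n - 10*t^3 + t^2*(40*n + 201) + t*(120*n^2 - 484*n - 1010) + 99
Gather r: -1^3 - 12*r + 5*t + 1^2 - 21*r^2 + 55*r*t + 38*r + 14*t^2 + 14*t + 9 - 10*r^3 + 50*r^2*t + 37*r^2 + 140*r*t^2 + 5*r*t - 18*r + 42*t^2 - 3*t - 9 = -10*r^3 + r^2*(50*t + 16) + r*(140*t^2 + 60*t + 8) + 56*t^2 + 16*t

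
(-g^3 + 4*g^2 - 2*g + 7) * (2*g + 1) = -2*g^4 + 7*g^3 + 12*g + 7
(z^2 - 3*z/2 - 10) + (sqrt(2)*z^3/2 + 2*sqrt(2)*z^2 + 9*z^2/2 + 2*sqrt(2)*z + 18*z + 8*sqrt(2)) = sqrt(2)*z^3/2 + 2*sqrt(2)*z^2 + 11*z^2/2 + 2*sqrt(2)*z + 33*z/2 - 10 + 8*sqrt(2)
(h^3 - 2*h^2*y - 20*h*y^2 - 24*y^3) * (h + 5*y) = h^4 + 3*h^3*y - 30*h^2*y^2 - 124*h*y^3 - 120*y^4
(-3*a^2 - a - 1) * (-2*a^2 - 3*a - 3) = 6*a^4 + 11*a^3 + 14*a^2 + 6*a + 3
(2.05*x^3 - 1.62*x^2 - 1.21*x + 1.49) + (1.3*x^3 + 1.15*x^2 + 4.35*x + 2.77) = 3.35*x^3 - 0.47*x^2 + 3.14*x + 4.26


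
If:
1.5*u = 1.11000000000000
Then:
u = 0.74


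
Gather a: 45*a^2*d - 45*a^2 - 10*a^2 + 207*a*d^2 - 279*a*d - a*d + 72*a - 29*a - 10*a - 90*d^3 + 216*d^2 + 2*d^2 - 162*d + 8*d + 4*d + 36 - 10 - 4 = a^2*(45*d - 55) + a*(207*d^2 - 280*d + 33) - 90*d^3 + 218*d^2 - 150*d + 22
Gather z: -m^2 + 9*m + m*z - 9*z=-m^2 + 9*m + z*(m - 9)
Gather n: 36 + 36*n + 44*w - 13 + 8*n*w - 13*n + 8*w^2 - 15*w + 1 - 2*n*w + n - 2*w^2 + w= n*(6*w + 24) + 6*w^2 + 30*w + 24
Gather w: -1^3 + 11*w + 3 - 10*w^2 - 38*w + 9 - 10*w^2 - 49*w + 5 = -20*w^2 - 76*w + 16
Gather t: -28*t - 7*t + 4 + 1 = 5 - 35*t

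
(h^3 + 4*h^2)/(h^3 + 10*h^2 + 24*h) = h/(h + 6)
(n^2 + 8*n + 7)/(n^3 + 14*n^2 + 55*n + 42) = 1/(n + 6)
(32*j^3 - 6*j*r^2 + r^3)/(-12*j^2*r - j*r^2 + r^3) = (-8*j^2 - 2*j*r + r^2)/(r*(3*j + r))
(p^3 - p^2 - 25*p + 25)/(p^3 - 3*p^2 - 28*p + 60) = (p^2 - 6*p + 5)/(p^2 - 8*p + 12)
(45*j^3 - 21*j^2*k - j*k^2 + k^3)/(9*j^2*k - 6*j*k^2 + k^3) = (5*j + k)/k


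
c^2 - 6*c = c*(c - 6)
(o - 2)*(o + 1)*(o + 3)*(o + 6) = o^4 + 8*o^3 + 7*o^2 - 36*o - 36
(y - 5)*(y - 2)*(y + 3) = y^3 - 4*y^2 - 11*y + 30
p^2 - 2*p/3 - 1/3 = (p - 1)*(p + 1/3)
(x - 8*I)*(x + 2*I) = x^2 - 6*I*x + 16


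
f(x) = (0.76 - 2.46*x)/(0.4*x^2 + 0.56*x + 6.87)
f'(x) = (0.76 - 2.46*x)*(-0.8*x - 0.56)/(0.4*x^2 + 0.56*x + 6.87)^2 - 2.46/(0.4*x^2 + 0.56*x + 6.87) = (0.984*x^2 - 0.608*x - 17.3258)/(0.16*x^4 + 0.448*x^3 + 5.8096*x^2 + 7.6944*x + 47.1969)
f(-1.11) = 0.52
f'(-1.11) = -0.34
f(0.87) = -0.18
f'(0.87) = -0.29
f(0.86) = -0.18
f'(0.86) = -0.29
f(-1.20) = 0.55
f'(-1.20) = -0.33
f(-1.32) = 0.59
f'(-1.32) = -0.32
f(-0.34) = 0.24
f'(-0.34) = -0.38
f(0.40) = -0.03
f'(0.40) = -0.34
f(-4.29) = 0.96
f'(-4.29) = 0.02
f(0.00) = 0.11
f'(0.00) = -0.37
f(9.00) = -0.48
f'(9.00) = 0.03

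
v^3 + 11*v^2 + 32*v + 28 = (v + 2)^2*(v + 7)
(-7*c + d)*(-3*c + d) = 21*c^2 - 10*c*d + d^2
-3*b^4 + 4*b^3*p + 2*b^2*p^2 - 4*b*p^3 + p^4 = (-3*b + p)*(-b + p)^2*(b + p)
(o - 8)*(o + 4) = o^2 - 4*o - 32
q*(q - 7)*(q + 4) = q^3 - 3*q^2 - 28*q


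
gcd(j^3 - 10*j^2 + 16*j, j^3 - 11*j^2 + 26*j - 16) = j^2 - 10*j + 16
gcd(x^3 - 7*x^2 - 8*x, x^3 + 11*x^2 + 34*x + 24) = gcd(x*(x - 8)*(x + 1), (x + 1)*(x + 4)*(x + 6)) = x + 1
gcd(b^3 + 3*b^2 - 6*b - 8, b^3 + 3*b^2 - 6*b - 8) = b^3 + 3*b^2 - 6*b - 8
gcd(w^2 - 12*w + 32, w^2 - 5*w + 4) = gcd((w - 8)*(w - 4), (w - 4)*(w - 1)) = w - 4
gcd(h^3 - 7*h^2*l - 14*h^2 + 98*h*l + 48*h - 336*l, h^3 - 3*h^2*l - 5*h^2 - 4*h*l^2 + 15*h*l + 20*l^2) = 1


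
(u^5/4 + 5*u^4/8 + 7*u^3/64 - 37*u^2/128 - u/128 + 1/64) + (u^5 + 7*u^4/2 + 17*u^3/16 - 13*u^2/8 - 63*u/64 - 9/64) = 5*u^5/4 + 33*u^4/8 + 75*u^3/64 - 245*u^2/128 - 127*u/128 - 1/8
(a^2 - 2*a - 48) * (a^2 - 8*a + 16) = a^4 - 10*a^3 - 16*a^2 + 352*a - 768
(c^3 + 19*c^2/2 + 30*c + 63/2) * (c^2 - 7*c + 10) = c^5 + 5*c^4/2 - 53*c^3/2 - 167*c^2/2 + 159*c/2 + 315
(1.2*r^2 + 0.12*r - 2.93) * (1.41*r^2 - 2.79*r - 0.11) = 1.692*r^4 - 3.1788*r^3 - 4.5981*r^2 + 8.1615*r + 0.3223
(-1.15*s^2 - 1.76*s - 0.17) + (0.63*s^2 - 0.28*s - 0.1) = -0.52*s^2 - 2.04*s - 0.27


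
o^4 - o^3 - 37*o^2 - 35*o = o*(o - 7)*(o + 1)*(o + 5)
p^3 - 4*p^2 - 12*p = p*(p - 6)*(p + 2)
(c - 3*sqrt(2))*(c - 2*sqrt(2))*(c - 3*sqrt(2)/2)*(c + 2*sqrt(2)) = c^4 - 9*sqrt(2)*c^3/2 + c^2 + 36*sqrt(2)*c - 72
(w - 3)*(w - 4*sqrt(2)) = w^2 - 4*sqrt(2)*w - 3*w + 12*sqrt(2)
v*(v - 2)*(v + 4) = v^3 + 2*v^2 - 8*v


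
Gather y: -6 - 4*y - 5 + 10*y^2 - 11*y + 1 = 10*y^2 - 15*y - 10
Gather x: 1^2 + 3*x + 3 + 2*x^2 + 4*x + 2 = 2*x^2 + 7*x + 6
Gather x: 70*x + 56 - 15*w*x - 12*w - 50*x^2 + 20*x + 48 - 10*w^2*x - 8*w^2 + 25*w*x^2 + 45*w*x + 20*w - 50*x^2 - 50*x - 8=-8*w^2 + 8*w + x^2*(25*w - 100) + x*(-10*w^2 + 30*w + 40) + 96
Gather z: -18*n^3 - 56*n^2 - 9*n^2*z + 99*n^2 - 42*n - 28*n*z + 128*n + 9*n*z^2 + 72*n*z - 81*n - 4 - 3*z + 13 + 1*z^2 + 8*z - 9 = -18*n^3 + 43*n^2 + 5*n + z^2*(9*n + 1) + z*(-9*n^2 + 44*n + 5)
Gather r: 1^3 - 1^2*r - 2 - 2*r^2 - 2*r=-2*r^2 - 3*r - 1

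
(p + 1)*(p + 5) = p^2 + 6*p + 5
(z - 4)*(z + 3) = z^2 - z - 12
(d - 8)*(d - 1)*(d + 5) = d^3 - 4*d^2 - 37*d + 40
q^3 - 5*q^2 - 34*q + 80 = (q - 8)*(q - 2)*(q + 5)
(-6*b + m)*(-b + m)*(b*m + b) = 6*b^3*m + 6*b^3 - 7*b^2*m^2 - 7*b^2*m + b*m^3 + b*m^2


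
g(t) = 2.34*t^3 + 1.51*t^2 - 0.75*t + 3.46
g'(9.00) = 595.05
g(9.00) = 1824.88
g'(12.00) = 1046.37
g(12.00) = 4255.42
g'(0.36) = 1.25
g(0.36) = 3.49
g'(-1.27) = 6.74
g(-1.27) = 2.05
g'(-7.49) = 370.45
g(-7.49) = -889.46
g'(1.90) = 30.33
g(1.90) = 23.54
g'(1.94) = 31.53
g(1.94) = 24.77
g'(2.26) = 41.93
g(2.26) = 36.49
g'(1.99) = 33.06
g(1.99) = 26.39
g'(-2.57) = 37.85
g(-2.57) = -24.36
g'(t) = 7.02*t^2 + 3.02*t - 0.75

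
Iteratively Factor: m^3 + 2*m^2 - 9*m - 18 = (m + 3)*(m^2 - m - 6) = (m - 3)*(m + 3)*(m + 2)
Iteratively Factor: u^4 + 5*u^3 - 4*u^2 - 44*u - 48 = (u + 2)*(u^3 + 3*u^2 - 10*u - 24) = (u + 2)*(u + 4)*(u^2 - u - 6) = (u + 2)^2*(u + 4)*(u - 3)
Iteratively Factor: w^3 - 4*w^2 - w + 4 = (w - 4)*(w^2 - 1) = (w - 4)*(w - 1)*(w + 1)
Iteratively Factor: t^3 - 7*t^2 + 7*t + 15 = (t + 1)*(t^2 - 8*t + 15) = (t - 5)*(t + 1)*(t - 3)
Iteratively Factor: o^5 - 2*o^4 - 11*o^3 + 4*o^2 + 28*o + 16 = (o - 4)*(o^4 + 2*o^3 - 3*o^2 - 8*o - 4) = (o - 4)*(o + 1)*(o^3 + o^2 - 4*o - 4) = (o - 4)*(o + 1)*(o + 2)*(o^2 - o - 2) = (o - 4)*(o - 2)*(o + 1)*(o + 2)*(o + 1)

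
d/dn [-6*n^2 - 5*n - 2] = -12*n - 5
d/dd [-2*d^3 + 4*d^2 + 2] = 2*d*(4 - 3*d)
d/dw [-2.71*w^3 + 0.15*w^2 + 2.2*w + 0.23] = -8.13*w^2 + 0.3*w + 2.2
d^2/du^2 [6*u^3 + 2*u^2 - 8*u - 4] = 36*u + 4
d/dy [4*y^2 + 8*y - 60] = 8*y + 8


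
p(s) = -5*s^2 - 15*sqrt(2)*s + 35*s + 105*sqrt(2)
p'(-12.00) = 133.79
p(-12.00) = -736.95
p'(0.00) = 13.79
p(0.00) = 148.49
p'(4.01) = -26.31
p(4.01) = 123.38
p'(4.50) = -31.21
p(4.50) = 109.28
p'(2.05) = -6.71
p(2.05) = 155.74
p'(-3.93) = 53.09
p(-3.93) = 17.09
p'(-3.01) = 43.89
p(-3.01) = 61.69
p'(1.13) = 2.49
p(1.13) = 157.69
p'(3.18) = -18.01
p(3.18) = 141.77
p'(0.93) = 4.49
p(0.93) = 156.99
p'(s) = -10*s - 15*sqrt(2) + 35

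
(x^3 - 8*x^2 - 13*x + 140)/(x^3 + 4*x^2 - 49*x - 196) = (x - 5)/(x + 7)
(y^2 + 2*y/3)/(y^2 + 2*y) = (y + 2/3)/(y + 2)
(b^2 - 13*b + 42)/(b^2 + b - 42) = (b - 7)/(b + 7)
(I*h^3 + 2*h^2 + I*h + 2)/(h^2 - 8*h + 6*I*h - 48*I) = (I*h^3 + 2*h^2 + I*h + 2)/(h^2 + h*(-8 + 6*I) - 48*I)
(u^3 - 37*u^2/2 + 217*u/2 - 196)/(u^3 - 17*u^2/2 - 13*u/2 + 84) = (u - 7)/(u + 3)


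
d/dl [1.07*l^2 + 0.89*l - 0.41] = 2.14*l + 0.89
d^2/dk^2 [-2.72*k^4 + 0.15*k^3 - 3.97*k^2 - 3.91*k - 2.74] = -32.64*k^2 + 0.9*k - 7.94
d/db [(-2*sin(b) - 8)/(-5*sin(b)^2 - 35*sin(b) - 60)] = -2*cos(b)/(5*(sin(b) + 3)^2)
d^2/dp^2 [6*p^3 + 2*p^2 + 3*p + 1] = 36*p + 4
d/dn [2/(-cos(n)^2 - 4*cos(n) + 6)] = -4*(cos(n) + 2)*sin(n)/(cos(n)^2 + 4*cos(n) - 6)^2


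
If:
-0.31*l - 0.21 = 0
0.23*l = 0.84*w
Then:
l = -0.68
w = -0.19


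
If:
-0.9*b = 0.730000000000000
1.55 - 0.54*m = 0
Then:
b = -0.81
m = 2.87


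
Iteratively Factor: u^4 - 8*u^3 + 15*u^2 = (u - 3)*(u^3 - 5*u^2) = (u - 5)*(u - 3)*(u^2) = u*(u - 5)*(u - 3)*(u)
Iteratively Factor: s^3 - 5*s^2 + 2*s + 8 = (s + 1)*(s^2 - 6*s + 8) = (s - 2)*(s + 1)*(s - 4)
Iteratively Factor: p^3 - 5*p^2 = (p)*(p^2 - 5*p) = p^2*(p - 5)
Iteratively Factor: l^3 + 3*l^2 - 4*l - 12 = (l + 3)*(l^2 - 4) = (l - 2)*(l + 3)*(l + 2)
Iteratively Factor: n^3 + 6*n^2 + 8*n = (n + 2)*(n^2 + 4*n) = n*(n + 2)*(n + 4)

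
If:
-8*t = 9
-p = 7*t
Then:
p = 63/8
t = -9/8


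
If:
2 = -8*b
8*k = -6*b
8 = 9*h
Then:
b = -1/4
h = 8/9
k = 3/16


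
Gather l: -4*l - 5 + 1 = -4*l - 4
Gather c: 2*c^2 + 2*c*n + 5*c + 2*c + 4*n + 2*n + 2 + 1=2*c^2 + c*(2*n + 7) + 6*n + 3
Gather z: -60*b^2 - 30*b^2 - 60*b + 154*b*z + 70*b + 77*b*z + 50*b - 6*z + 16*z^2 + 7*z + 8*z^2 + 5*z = -90*b^2 + 60*b + 24*z^2 + z*(231*b + 6)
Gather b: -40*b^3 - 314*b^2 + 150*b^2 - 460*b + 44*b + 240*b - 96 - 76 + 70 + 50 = -40*b^3 - 164*b^2 - 176*b - 52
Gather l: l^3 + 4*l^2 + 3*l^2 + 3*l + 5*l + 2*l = l^3 + 7*l^2 + 10*l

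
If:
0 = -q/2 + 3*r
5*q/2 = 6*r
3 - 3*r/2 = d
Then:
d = 3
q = 0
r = 0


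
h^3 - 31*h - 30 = (h - 6)*(h + 1)*(h + 5)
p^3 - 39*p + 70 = (p - 5)*(p - 2)*(p + 7)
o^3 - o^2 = o^2*(o - 1)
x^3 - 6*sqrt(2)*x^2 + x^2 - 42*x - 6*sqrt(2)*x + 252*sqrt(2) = (x - 6)*(x + 7)*(x - 6*sqrt(2))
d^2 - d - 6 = (d - 3)*(d + 2)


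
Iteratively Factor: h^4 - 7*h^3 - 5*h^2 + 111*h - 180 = (h - 3)*(h^3 - 4*h^2 - 17*h + 60) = (h - 3)*(h + 4)*(h^2 - 8*h + 15) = (h - 5)*(h - 3)*(h + 4)*(h - 3)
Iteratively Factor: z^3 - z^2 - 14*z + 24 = (z - 2)*(z^2 + z - 12) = (z - 2)*(z + 4)*(z - 3)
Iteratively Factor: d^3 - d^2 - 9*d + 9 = (d + 3)*(d^2 - 4*d + 3) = (d - 3)*(d + 3)*(d - 1)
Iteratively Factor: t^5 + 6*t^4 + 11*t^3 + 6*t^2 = (t + 1)*(t^4 + 5*t^3 + 6*t^2) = (t + 1)*(t + 3)*(t^3 + 2*t^2) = t*(t + 1)*(t + 3)*(t^2 + 2*t) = t*(t + 1)*(t + 2)*(t + 3)*(t)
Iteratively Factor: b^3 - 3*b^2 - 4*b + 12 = (b - 3)*(b^2 - 4) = (b - 3)*(b + 2)*(b - 2)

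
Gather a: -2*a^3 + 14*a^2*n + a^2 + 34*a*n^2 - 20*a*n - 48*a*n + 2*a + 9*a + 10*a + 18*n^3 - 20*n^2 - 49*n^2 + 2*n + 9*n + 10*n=-2*a^3 + a^2*(14*n + 1) + a*(34*n^2 - 68*n + 21) + 18*n^3 - 69*n^2 + 21*n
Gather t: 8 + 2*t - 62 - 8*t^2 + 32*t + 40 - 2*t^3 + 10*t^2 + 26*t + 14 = -2*t^3 + 2*t^2 + 60*t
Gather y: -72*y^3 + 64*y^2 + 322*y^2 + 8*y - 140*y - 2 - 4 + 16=-72*y^3 + 386*y^2 - 132*y + 10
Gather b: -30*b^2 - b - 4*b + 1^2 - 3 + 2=-30*b^2 - 5*b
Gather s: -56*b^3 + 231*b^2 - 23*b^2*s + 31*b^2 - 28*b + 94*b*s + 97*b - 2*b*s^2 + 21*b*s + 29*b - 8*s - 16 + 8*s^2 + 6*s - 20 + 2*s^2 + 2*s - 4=-56*b^3 + 262*b^2 + 98*b + s^2*(10 - 2*b) + s*(-23*b^2 + 115*b) - 40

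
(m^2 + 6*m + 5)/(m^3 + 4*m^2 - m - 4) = (m + 5)/(m^2 + 3*m - 4)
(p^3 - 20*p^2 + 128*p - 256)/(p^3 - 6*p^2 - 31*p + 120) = (p^2 - 12*p + 32)/(p^2 + 2*p - 15)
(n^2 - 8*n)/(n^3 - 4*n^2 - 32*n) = 1/(n + 4)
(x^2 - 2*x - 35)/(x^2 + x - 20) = (x - 7)/(x - 4)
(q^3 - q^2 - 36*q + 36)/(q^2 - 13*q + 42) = (q^2 + 5*q - 6)/(q - 7)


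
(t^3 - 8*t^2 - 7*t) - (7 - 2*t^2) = t^3 - 6*t^2 - 7*t - 7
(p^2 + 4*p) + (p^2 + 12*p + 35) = 2*p^2 + 16*p + 35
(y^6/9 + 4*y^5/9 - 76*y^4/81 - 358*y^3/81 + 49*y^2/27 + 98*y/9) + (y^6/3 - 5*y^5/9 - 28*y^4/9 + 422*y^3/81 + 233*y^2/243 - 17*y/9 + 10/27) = 4*y^6/9 - y^5/9 - 328*y^4/81 + 64*y^3/81 + 674*y^2/243 + 9*y + 10/27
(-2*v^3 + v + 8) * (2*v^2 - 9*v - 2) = -4*v^5 + 18*v^4 + 6*v^3 + 7*v^2 - 74*v - 16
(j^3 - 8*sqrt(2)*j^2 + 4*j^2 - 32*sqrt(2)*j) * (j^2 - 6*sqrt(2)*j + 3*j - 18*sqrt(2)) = j^5 - 14*sqrt(2)*j^4 + 7*j^4 - 98*sqrt(2)*j^3 + 108*j^3 - 168*sqrt(2)*j^2 + 672*j^2 + 1152*j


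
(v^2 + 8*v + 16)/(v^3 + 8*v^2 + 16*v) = 1/v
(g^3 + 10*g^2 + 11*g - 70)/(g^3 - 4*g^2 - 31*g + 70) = (g + 7)/(g - 7)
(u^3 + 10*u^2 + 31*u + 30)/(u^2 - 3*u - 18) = (u^2 + 7*u + 10)/(u - 6)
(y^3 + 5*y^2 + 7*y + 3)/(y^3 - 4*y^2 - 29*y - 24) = (y + 1)/(y - 8)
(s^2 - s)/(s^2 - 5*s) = (s - 1)/(s - 5)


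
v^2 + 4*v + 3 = (v + 1)*(v + 3)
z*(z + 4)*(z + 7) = z^3 + 11*z^2 + 28*z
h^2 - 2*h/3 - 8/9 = (h - 4/3)*(h + 2/3)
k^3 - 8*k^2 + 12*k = k*(k - 6)*(k - 2)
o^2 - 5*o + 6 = (o - 3)*(o - 2)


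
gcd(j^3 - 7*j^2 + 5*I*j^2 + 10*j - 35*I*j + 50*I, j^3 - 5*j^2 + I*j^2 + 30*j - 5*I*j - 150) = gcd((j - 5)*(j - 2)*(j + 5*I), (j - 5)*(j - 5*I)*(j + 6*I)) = j - 5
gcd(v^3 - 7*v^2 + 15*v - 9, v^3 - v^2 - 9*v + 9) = v^2 - 4*v + 3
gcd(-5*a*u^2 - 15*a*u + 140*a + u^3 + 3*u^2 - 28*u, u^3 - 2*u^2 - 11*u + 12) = u - 4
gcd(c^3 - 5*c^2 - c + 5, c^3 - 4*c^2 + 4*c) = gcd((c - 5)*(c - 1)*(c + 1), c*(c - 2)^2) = 1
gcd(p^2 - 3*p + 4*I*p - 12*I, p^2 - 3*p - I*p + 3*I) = p - 3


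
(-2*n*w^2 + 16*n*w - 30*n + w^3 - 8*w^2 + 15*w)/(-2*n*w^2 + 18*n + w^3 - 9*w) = (w - 5)/(w + 3)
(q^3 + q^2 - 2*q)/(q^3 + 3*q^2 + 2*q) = (q - 1)/(q + 1)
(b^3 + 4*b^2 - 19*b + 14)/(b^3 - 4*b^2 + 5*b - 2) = (b + 7)/(b - 1)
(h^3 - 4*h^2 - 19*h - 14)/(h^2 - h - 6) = (h^2 - 6*h - 7)/(h - 3)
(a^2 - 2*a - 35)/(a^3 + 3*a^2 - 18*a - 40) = (a - 7)/(a^2 - 2*a - 8)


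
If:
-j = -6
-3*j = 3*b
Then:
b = -6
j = 6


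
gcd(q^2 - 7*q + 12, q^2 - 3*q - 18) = 1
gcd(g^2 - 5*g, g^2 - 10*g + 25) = g - 5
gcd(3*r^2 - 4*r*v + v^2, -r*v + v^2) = r - v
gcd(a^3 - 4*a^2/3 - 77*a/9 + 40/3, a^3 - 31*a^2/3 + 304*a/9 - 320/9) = a - 8/3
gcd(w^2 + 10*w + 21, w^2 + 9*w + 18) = w + 3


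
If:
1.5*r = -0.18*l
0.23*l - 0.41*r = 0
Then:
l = 0.00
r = 0.00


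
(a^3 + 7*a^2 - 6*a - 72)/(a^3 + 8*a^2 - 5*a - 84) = (a + 6)/(a + 7)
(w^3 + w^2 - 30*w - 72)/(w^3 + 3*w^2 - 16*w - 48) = (w - 6)/(w - 4)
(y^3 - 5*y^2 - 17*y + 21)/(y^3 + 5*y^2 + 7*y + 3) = (y^2 - 8*y + 7)/(y^2 + 2*y + 1)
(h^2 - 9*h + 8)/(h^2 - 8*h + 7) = (h - 8)/(h - 7)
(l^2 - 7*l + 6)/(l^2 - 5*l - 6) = (l - 1)/(l + 1)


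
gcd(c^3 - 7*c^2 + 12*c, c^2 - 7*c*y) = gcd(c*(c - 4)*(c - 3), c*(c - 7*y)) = c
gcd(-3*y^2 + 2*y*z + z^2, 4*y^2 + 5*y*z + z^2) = 1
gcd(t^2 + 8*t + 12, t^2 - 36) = t + 6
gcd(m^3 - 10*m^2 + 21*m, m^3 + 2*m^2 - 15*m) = m^2 - 3*m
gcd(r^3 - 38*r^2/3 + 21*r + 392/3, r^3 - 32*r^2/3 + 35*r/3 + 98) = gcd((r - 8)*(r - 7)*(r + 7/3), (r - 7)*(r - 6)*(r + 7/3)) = r^2 - 14*r/3 - 49/3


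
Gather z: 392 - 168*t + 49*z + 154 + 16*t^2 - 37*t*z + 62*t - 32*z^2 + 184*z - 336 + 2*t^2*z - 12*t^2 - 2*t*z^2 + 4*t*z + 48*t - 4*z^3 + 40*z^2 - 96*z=4*t^2 - 58*t - 4*z^3 + z^2*(8 - 2*t) + z*(2*t^2 - 33*t + 137) + 210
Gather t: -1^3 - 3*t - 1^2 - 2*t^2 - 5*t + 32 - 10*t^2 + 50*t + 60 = -12*t^2 + 42*t + 90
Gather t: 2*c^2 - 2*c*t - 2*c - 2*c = 2*c^2 - 2*c*t - 4*c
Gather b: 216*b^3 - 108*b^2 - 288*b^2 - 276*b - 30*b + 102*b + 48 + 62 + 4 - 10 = 216*b^3 - 396*b^2 - 204*b + 104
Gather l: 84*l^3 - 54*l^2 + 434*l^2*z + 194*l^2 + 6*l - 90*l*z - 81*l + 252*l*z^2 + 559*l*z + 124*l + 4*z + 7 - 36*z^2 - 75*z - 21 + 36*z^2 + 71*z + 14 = 84*l^3 + l^2*(434*z + 140) + l*(252*z^2 + 469*z + 49)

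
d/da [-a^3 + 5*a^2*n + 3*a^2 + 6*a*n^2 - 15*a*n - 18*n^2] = -3*a^2 + 10*a*n + 6*a + 6*n^2 - 15*n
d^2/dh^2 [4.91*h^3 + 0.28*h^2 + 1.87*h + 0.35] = 29.46*h + 0.56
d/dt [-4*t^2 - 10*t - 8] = -8*t - 10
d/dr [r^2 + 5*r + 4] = 2*r + 5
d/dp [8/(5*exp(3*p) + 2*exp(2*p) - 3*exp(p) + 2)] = (-120*exp(2*p) - 32*exp(p) + 24)*exp(p)/(5*exp(3*p) + 2*exp(2*p) - 3*exp(p) + 2)^2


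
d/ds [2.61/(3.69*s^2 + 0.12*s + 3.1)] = (-19.2618*s - 0.3132)/(3.69*s^2 + 0.12*s + 3.1)^2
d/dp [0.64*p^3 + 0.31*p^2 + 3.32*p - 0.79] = 1.92*p^2 + 0.62*p + 3.32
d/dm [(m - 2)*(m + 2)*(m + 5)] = 3*m^2 + 10*m - 4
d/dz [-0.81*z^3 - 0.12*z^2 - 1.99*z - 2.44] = -2.43*z^2 - 0.24*z - 1.99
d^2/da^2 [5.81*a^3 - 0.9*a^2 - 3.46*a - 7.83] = 34.86*a - 1.8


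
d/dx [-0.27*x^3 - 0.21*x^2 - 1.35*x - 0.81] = -0.81*x^2 - 0.42*x - 1.35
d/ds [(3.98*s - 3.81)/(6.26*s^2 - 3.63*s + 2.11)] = (-24.9148*s^2 + 47.7012*s - 5.4325)/(39.1876*s^4 - 45.4476*s^3 + 39.5941*s^2 - 15.3186*s + 4.4521)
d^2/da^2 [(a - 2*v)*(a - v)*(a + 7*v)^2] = 12*a^2 + 66*a*v + 18*v^2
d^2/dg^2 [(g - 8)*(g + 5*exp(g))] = 5*g*exp(g) - 30*exp(g) + 2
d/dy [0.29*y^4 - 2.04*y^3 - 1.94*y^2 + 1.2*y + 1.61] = 1.16*y^3 - 6.12*y^2 - 3.88*y + 1.2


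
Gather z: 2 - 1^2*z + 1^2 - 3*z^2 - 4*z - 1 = -3*z^2 - 5*z + 2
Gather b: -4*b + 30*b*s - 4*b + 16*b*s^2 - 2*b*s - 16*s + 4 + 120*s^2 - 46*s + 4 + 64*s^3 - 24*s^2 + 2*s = b*(16*s^2 + 28*s - 8) + 64*s^3 + 96*s^2 - 60*s + 8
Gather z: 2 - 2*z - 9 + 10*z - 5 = 8*z - 12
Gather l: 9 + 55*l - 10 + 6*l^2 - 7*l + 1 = 6*l^2 + 48*l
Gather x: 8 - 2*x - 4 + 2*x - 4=0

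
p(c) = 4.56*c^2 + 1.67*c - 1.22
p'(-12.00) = -107.77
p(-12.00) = 635.38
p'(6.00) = 56.39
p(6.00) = 172.96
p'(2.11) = 20.91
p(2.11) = 22.61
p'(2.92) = 28.30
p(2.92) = 42.54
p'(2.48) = 24.29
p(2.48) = 30.97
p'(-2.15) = -17.94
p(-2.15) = 16.27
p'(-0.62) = -3.98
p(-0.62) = -0.50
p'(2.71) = 26.39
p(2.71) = 36.79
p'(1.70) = 17.17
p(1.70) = 14.80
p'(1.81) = 18.18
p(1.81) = 16.74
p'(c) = 9.12*c + 1.67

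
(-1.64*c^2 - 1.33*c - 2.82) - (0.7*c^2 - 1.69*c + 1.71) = -2.34*c^2 + 0.36*c - 4.53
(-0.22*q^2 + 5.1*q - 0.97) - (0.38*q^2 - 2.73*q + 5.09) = -0.6*q^2 + 7.83*q - 6.06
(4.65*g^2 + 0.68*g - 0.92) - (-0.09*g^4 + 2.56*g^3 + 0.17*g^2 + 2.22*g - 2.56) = 0.09*g^4 - 2.56*g^3 + 4.48*g^2 - 1.54*g + 1.64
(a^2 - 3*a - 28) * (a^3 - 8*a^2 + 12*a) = a^5 - 11*a^4 + 8*a^3 + 188*a^2 - 336*a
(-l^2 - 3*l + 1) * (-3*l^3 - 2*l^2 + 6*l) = 3*l^5 + 11*l^4 - 3*l^3 - 20*l^2 + 6*l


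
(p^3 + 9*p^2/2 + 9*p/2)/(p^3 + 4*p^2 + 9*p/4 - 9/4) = 2*p/(2*p - 1)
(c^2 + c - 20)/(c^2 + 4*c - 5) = (c - 4)/(c - 1)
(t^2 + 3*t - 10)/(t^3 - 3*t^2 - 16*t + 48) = (t^2 + 3*t - 10)/(t^3 - 3*t^2 - 16*t + 48)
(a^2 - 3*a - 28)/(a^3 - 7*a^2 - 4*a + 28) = (a + 4)/(a^2 - 4)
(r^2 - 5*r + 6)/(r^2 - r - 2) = (r - 3)/(r + 1)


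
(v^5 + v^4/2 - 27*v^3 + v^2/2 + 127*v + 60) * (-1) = -v^5 - v^4/2 + 27*v^3 - v^2/2 - 127*v - 60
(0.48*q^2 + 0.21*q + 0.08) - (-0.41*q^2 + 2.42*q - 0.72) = 0.89*q^2 - 2.21*q + 0.8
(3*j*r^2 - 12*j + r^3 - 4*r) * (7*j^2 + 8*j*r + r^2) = 21*j^3*r^2 - 84*j^3 + 31*j^2*r^3 - 124*j^2*r + 11*j*r^4 - 44*j*r^2 + r^5 - 4*r^3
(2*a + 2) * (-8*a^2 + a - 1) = -16*a^3 - 14*a^2 - 2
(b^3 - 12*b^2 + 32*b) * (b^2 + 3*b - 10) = b^5 - 9*b^4 - 14*b^3 + 216*b^2 - 320*b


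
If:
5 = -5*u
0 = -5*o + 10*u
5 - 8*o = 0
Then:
No Solution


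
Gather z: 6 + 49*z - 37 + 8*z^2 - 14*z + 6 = 8*z^2 + 35*z - 25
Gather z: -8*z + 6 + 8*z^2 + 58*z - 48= 8*z^2 + 50*z - 42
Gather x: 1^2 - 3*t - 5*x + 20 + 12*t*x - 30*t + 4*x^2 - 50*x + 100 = -33*t + 4*x^2 + x*(12*t - 55) + 121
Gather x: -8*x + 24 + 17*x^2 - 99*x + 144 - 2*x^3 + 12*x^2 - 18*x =-2*x^3 + 29*x^2 - 125*x + 168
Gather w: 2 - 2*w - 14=-2*w - 12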